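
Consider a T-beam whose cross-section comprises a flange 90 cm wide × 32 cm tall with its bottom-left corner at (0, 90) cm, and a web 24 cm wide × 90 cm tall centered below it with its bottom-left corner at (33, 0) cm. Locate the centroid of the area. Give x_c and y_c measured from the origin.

web: A = 24 × 90 = 2160.00, centroid at (45.00, 45.00).
flange: A = 90 × 32 = 2880.00, centroid at (45.00, 106.00).
ΣA = 5040.00 cm², ΣAx_c = 226800.00 cm³, ΣAy_c = 402480.00 cm³.
x_c = 226800.00/5040.00 = 45.00 cm; y_c = 402480.00/5040.00 = 79.86 cm.

x_c = 45.00 cm, y_c = 79.86 cm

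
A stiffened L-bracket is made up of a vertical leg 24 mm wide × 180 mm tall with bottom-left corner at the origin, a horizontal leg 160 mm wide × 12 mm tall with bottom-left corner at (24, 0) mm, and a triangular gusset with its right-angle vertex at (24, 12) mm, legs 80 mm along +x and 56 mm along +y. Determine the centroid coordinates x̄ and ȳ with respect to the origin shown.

x̄ = 43.04 mm, ȳ = 55.31 mm

Part | A | x̄ᵢ | ȳᵢ | A·x̄ᵢ | A·ȳᵢ
vertical leg | 4320.00 | 12.00 | 90.00 | 51840.00 | 388800.00
horizontal leg | 1920.00 | 104.00 | 6.00 | 199680.00 | 11520.00
gusset | 2240.00 | 50.67 | 30.67 | 113493.33 | 68693.33
Σ | 8480.00 |  |  | 365013.33 | 469013.33
x̄ = 365013.33 / 8480.00 = 43.04 mm
ȳ = 469013.33 / 8480.00 = 55.31 mm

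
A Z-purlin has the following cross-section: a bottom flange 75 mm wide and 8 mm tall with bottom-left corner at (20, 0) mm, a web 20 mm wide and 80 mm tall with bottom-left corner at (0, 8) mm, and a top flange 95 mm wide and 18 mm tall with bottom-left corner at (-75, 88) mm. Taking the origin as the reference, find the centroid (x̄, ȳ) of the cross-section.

bottom flange: A = 75 × 8 = 600.00, centroid at (57.50, 4.00).
web: A = 20 × 80 = 1600.00, centroid at (10.00, 48.00).
top flange: A = 95 × 18 = 1710.00, centroid at (-27.50, 97.00).
ΣA = 3910.00 mm²
ΣAx̄ = (600.00)(57.50) + (1600.00)(10.00) + (1710.00)(-27.50) = 3475.00 mm³
ΣAȳ = (600.00)(4.00) + (1600.00)(48.00) + (1710.00)(97.00) = 245070.00 mm³
x̄ = 3475.00 / 3910.00 = 0.89 mm
ȳ = 245070.00 / 3910.00 = 62.68 mm

x̄ = 0.89 mm, ȳ = 62.68 mm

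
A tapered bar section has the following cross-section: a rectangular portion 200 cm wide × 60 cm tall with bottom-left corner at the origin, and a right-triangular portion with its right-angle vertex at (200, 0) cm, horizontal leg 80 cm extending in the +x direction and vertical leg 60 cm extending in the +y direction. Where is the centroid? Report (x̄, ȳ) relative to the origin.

rectangular portion: A = 200 × 60 = 12000.00, centroid at (100.00, 30.00).
triangular portion: A = ½·80·60 = 2400.00, centroid at (226.67, 20.00).
ΣA = 14400.00 cm²
ΣAx̄ = (12000.00)(100.00) + (2400.00)(226.67) = 1744000.00 cm³
ΣAȳ = (12000.00)(30.00) + (2400.00)(20.00) = 408000.00 cm³
x̄ = 1744000.00 / 14400.00 = 121.11 cm
ȳ = 408000.00 / 14400.00 = 28.33 cm

x̄ = 121.11 cm, ȳ = 28.33 cm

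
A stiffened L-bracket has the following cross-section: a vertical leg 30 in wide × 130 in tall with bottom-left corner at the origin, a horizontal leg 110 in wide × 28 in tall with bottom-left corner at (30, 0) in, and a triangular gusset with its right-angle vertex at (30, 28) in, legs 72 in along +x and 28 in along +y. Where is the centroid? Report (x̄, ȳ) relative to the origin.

vertical leg: A = 30 × 130 = 3900.00, centroid at (15.00, 65.00).
horizontal leg: A = 110 × 28 = 3080.00, centroid at (85.00, 14.00).
gusset: A = ½·72·28 = 1008.00, centroid at (54.00, 37.33).
ΣA = 7988.00 in²
ΣAx̄ = (3900.00)(15.00) + (3080.00)(85.00) + (1008.00)(54.00) = 374732.00 in³
ΣAȳ = (3900.00)(65.00) + (3080.00)(14.00) + (1008.00)(37.33) = 334252.00 in³
x̄ = 374732.00 / 7988.00 = 46.91 in
ȳ = 334252.00 / 7988.00 = 41.84 in

x̄ = 46.91 in, ȳ = 41.84 in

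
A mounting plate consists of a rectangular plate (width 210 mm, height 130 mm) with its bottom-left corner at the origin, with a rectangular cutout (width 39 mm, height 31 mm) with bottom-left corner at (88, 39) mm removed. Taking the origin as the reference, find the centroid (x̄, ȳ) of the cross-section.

plate: A = 210 × 130 = 27300.00, centroid at (105.00, 65.00).
hole: A = −(39 × 31) = -1209.00, centroid at (107.50, 54.50).
ΣA = 26091.00 mm²
ΣAx̄ = (27300.00)(105.00) + (-1209.00)(107.50) = 2736532.50 mm³
ΣAȳ = (27300.00)(65.00) + (-1209.00)(54.50) = 1708609.50 mm³
x̄ = 2736532.50 / 26091.00 = 104.88 mm
ȳ = 1708609.50 / 26091.00 = 65.49 mm

x̄ = 104.88 mm, ȳ = 65.49 mm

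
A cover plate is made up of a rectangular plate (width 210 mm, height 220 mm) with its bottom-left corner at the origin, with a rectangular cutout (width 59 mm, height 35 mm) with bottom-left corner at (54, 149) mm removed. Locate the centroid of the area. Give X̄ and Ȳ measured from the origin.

X̄ = 106.01 mm, Ȳ = 107.36 mm

Part | A | x̄ᵢ | ȳᵢ | A·x̄ᵢ | A·ȳᵢ
plate | 46200.00 | 105.00 | 110.00 | 4851000.00 | 5082000.00
hole | -2065.00 | 83.50 | 166.50 | -172427.50 | -343822.50
Σ | 44135.00 |  |  | 4678572.50 | 4738177.50
X̄ = 4678572.50 / 44135.00 = 106.01 mm
Ȳ = 4738177.50 / 44135.00 = 107.36 mm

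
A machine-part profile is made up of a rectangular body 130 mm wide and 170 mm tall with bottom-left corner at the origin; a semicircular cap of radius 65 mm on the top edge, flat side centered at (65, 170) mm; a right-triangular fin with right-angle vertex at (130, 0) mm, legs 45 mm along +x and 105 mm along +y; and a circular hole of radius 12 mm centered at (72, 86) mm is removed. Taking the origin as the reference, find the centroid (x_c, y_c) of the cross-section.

x_c = 71.06 mm, y_c = 105.51 mm

rectangular body: A = 130 × 170 = 22100.00, centroid at (65.00, 85.00).
semicircular top: A = ½π·65² = 6636.61, centroid at (65.00, 197.59).
triangular fin: A = ½·45·105 = 2362.50, centroid at (145.00, 35.00).
hole: A = −π·12² = -452.39, centroid at (72.00, 86.00).
ΣA = 30646.73 mm²
ΣAx_c = (22100.00)(65.00) + (6636.61)(65.00) + (2362.50)(145.00) + (-452.39)(72.00) = 2177870.41 mm³
ΣAy_c = (22100.00)(85.00) + (6636.61)(197.59) + (2362.50)(35.00) + (-452.39)(86.00) = 3233589.81 mm³
x_c = 2177870.41 / 30646.73 = 71.06 mm
y_c = 3233589.81 / 30646.73 = 105.51 mm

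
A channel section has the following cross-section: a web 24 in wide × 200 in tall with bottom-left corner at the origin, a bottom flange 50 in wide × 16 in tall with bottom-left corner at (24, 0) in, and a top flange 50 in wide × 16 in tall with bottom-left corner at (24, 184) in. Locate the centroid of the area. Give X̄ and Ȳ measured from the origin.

web: A = 24 × 200 = 4800.00, centroid at (12.00, 100.00).
bottom flange: A = 50 × 16 = 800.00, centroid at (49.00, 8.00).
top flange: A = 50 × 16 = 800.00, centroid at (49.00, 192.00).
ΣA = 6400.00 in²
ΣAX̄ = (4800.00)(12.00) + (800.00)(49.00) + (800.00)(49.00) = 136000.00 in³
ΣAȲ = (4800.00)(100.00) + (800.00)(8.00) + (800.00)(192.00) = 640000.00 in³
X̄ = 136000.00 / 6400.00 = 21.25 in
Ȳ = 640000.00 / 6400.00 = 100.00 in

X̄ = 21.25 in, Ȳ = 100.00 in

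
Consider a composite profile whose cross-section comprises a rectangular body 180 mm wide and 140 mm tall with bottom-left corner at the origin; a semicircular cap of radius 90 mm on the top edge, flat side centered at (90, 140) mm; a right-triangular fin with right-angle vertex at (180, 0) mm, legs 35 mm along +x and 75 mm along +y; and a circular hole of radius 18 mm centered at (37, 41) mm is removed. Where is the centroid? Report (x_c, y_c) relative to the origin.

rectangular body: A = 180 × 140 = 25200.00, centroid at (90.00, 70.00).
semicircular top: A = ½π·90² = 12723.45, centroid at (90.00, 178.20).
triangular fin: A = ½·35·75 = 1312.50, centroid at (191.67, 25.00).
hole: A = −π·18² = -1017.88, centroid at (37.00, 41.00).
ΣA = 38218.07 mm², ΣAx_c = 3627011.61 mm³, ΣAy_c = 4022362.62 mm³.
x_c = 3627011.61/38218.07 = 94.90 mm; y_c = 4022362.62/38218.07 = 105.25 mm.

x_c = 94.90 mm, y_c = 105.25 mm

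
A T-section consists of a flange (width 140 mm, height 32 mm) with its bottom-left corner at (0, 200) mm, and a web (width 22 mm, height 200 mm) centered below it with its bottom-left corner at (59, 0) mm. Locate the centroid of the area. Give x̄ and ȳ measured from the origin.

Part | A | x̄ᵢ | ȳᵢ | A·x̄ᵢ | A·ȳᵢ
web | 4400.00 | 70.00 | 100.00 | 308000.00 | 440000.00
flange | 4480.00 | 70.00 | 216.00 | 313600.00 | 967680.00
Σ | 8880.00 |  |  | 621600.00 | 1407680.00
x̄ = 621600.00 / 8880.00 = 70.00 mm
ȳ = 1407680.00 / 8880.00 = 158.52 mm

x̄ = 70.00 mm, ȳ = 158.52 mm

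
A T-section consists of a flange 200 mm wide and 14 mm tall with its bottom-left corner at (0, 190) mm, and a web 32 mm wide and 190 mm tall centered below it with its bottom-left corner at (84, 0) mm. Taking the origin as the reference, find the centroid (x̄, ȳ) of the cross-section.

x̄ = 100.00 mm, ȳ = 127.16 mm

web: A = 32 × 190 = 6080.00, centroid at (100.00, 95.00).
flange: A = 200 × 14 = 2800.00, centroid at (100.00, 197.00).
ΣA = 8880.00 mm²
ΣAx̄ = (6080.00)(100.00) + (2800.00)(100.00) = 888000.00 mm³
ΣAȳ = (6080.00)(95.00) + (2800.00)(197.00) = 1129200.00 mm³
x̄ = 888000.00 / 8880.00 = 100.00 mm
ȳ = 1129200.00 / 8880.00 = 127.16 mm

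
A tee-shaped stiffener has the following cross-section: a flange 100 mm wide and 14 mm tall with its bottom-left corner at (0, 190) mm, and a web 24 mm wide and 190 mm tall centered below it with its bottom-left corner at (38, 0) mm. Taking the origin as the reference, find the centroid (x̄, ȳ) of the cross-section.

x̄ = 50.00 mm, ȳ = 118.96 mm

Part | A | x̄ᵢ | ȳᵢ | A·x̄ᵢ | A·ȳᵢ
web | 4560.00 | 50.00 | 95.00 | 228000.00 | 433200.00
flange | 1400.00 | 50.00 | 197.00 | 70000.00 | 275800.00
Σ | 5960.00 |  |  | 298000.00 | 709000.00
x̄ = 298000.00 / 5960.00 = 50.00 mm
ȳ = 709000.00 / 5960.00 = 118.96 mm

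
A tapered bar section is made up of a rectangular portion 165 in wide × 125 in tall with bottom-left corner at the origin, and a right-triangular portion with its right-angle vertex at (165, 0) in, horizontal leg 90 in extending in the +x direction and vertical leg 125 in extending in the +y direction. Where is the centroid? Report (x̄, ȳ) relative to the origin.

x̄ = 106.61 in, ȳ = 58.04 in

rectangular portion: A = 165 × 125 = 20625.00, centroid at (82.50, 62.50).
triangular portion: A = ½·90·125 = 5625.00, centroid at (195.00, 41.67).
ΣA = 26250.00 in², ΣAx̄ = 2798437.50 in³, ΣAȳ = 1523437.50 in³.
x̄ = 2798437.50/26250.00 = 106.61 in; ȳ = 1523437.50/26250.00 = 58.04 in.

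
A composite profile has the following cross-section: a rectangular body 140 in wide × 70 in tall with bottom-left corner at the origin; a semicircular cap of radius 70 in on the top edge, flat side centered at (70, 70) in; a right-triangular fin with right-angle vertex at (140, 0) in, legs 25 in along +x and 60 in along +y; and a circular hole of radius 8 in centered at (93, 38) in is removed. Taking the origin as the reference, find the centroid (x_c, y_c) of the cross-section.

x_c = 73.00 in, y_c = 61.94 in

rectangular body: A = 140 × 70 = 9800.00, centroid at (70.00, 35.00).
semicircular top: A = ½π·70² = 7696.90, centroid at (70.00, 99.71).
triangular fin: A = ½·25·60 = 750.00, centroid at (148.33, 20.00).
hole: A = −π·8² = -201.06, centroid at (93.00, 38.00).
ΣA = 18045.84 in²
ΣAx_c = (9800.00)(70.00) + (7696.90)(70.00) + (750.00)(148.33) + (-201.06)(93.00) = 1317334.38 in³
ΣAy_c = (9800.00)(35.00) + (7696.90)(99.71) + (750.00)(20.00) + (-201.06)(38.00) = 1117809.45 in³
x_c = 1317334.38 / 18045.84 = 73.00 in
y_c = 1117809.45 / 18045.84 = 61.94 in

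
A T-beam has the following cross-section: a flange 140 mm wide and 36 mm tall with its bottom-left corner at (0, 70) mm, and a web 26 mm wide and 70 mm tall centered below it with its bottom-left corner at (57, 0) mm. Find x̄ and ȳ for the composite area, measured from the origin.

x̄ = 70.00 mm, ȳ = 73.94 mm

web: A = 26 × 70 = 1820.00, centroid at (70.00, 35.00).
flange: A = 140 × 36 = 5040.00, centroid at (70.00, 88.00).
ΣA = 6860.00 mm²
ΣAx̄ = (1820.00)(70.00) + (5040.00)(70.00) = 480200.00 mm³
ΣAȳ = (1820.00)(35.00) + (5040.00)(88.00) = 507220.00 mm³
x̄ = 480200.00 / 6860.00 = 70.00 mm
ȳ = 507220.00 / 6860.00 = 73.94 mm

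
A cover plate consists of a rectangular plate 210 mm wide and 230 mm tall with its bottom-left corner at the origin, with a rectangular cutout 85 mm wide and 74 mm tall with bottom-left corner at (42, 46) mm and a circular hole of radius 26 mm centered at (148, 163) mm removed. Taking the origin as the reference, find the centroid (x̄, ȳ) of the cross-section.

x̄ = 105.94 mm, ȳ = 117.49 mm

plate: A = 210 × 230 = 48300.00, centroid at (105.00, 115.00).
hole 1: A = −(85 × 74) = -6290.00, centroid at (84.50, 83.00).
hole 2: A = −π·26² = -2123.72, centroid at (148.00, 163.00).
ΣA = 39886.28 mm²
ΣAx̄ = (48300.00)(105.00) + (-6290.00)(84.50) + (-2123.72)(148.00) = 4225684.94 mm³
ΣAȳ = (48300.00)(115.00) + (-6290.00)(83.00) + (-2123.72)(163.00) = 4686264.19 mm³
x̄ = 4225684.94 / 39886.28 = 105.94 mm
ȳ = 4686264.19 / 39886.28 = 117.49 mm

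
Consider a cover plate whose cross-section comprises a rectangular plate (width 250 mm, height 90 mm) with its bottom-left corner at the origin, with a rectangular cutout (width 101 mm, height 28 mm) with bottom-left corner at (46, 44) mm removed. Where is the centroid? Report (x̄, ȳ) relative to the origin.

x̄ = 129.10 mm, ȳ = 43.13 mm

plate: A = 250 × 90 = 22500.00, centroid at (125.00, 45.00).
hole: A = −(101 × 28) = -2828.00, centroid at (96.50, 58.00).
ΣA = 19672.00 mm², ΣAx̄ = 2539598.00 mm³, ΣAȳ = 848476.00 mm³.
x̄ = 2539598.00/19672.00 = 129.10 mm; ȳ = 848476.00/19672.00 = 43.13 mm.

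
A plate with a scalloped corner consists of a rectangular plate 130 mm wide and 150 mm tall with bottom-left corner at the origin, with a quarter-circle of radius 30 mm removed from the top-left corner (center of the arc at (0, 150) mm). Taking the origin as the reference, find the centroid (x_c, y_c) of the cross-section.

plate: A = 130 × 150 = 19500.00, centroid at (65.00, 75.00).
removed quarter-circle: A = −¼π·30² = -706.86, centroid at (12.73, 137.27).
ΣA = 18793.14 mm²
ΣAx_c = (19500.00)(65.00) + (-706.86)(12.73) = 1258500.00 mm³
ΣAy_c = (19500.00)(75.00) + (-706.86)(137.27) = 1365471.25 mm³
x_c = 1258500.00 / 18793.14 = 66.97 mm
y_c = 1365471.25 / 18793.14 = 72.66 mm

x_c = 66.97 mm, y_c = 72.66 mm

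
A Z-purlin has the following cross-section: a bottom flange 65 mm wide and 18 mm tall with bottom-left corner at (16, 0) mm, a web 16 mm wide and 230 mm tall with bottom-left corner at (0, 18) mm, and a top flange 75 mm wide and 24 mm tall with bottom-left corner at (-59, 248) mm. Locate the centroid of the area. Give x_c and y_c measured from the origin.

bottom flange: A = 65 × 18 = 1170.00, centroid at (48.50, 9.00).
web: A = 16 × 230 = 3680.00, centroid at (8.00, 133.00).
top flange: A = 75 × 24 = 1800.00, centroid at (-21.50, 260.00).
ΣA = 6650.00 mm², ΣAx_c = 47485.00 mm³, ΣAy_c = 967970.00 mm³.
x_c = 47485.00/6650.00 = 7.14 mm; y_c = 967970.00/6650.00 = 145.56 mm.

x_c = 7.14 mm, y_c = 145.56 mm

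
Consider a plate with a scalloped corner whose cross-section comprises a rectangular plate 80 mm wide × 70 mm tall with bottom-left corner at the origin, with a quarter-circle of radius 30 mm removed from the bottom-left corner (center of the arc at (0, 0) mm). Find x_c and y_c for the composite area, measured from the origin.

x_c = 43.94 mm, y_c = 38.22 mm

plate: A = 80 × 70 = 5600.00, centroid at (40.00, 35.00).
removed quarter-circle: A = −¼π·30² = -706.86, centroid at (12.73, 12.73).
ΣA = 4893.14 mm²
ΣAx_c = (5600.00)(40.00) + (-706.86)(12.73) = 215000.00 mm³
ΣAy_c = (5600.00)(35.00) + (-706.86)(12.73) = 187000.00 mm³
x_c = 215000.00 / 4893.14 = 43.94 mm
y_c = 187000.00 / 4893.14 = 38.22 mm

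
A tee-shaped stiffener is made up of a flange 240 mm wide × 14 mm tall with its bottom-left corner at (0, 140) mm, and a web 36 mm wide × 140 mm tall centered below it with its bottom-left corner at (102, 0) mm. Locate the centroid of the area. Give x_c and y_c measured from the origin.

x_c = 120.00 mm, y_c = 100.80 mm

web: A = 36 × 140 = 5040.00, centroid at (120.00, 70.00).
flange: A = 240 × 14 = 3360.00, centroid at (120.00, 147.00).
ΣA = 8400.00 mm², ΣAx_c = 1008000.00 mm³, ΣAy_c = 846720.00 mm³.
x_c = 1008000.00/8400.00 = 120.00 mm; y_c = 846720.00/8400.00 = 100.80 mm.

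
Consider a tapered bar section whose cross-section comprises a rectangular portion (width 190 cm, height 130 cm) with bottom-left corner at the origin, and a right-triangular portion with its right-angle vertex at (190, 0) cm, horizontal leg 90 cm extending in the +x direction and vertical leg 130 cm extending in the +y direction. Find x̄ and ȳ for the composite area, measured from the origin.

rectangular portion: A = 190 × 130 = 24700.00, centroid at (95.00, 65.00).
triangular portion: A = ½·90·130 = 5850.00, centroid at (220.00, 43.33).
ΣA = 30550.00 cm²
ΣAx̄ = (24700.00)(95.00) + (5850.00)(220.00) = 3633500.00 cm³
ΣAȳ = (24700.00)(65.00) + (5850.00)(43.33) = 1859000.00 cm³
x̄ = 3633500.00 / 30550.00 = 118.94 cm
ȳ = 1859000.00 / 30550.00 = 60.85 cm

x̄ = 118.94 cm, ȳ = 60.85 cm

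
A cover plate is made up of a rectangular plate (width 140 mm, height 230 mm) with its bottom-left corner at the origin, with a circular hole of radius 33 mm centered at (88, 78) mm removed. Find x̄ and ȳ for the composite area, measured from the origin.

plate: A = 140 × 230 = 32200.00, centroid at (70.00, 115.00).
hole: A = −π·33² = -3421.19, centroid at (88.00, 78.00).
ΣA = 28778.81 mm²
ΣAx̄ = (32200.00)(70.00) + (-3421.19)(88.00) = 1952934.89 mm³
ΣAȳ = (32200.00)(115.00) + (-3421.19)(78.00) = 3436146.84 mm³
x̄ = 1952934.89 / 28778.81 = 67.86 mm
ȳ = 3436146.84 / 28778.81 = 119.40 mm

x̄ = 67.86 mm, ȳ = 119.40 mm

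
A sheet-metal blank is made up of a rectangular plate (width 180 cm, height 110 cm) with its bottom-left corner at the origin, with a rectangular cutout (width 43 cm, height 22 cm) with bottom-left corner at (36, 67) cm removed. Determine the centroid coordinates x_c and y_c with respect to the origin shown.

plate: A = 180 × 110 = 19800.00, centroid at (90.00, 55.00).
hole: A = −(43 × 22) = -946.00, centroid at (57.50, 78.00).
ΣA = 18854.00 cm²
ΣAx_c = (19800.00)(90.00) + (-946.00)(57.50) = 1727605.00 cm³
ΣAy_c = (19800.00)(55.00) + (-946.00)(78.00) = 1015212.00 cm³
x_c = 1727605.00 / 18854.00 = 91.63 cm
y_c = 1015212.00 / 18854.00 = 53.85 cm

x_c = 91.63 cm, y_c = 53.85 cm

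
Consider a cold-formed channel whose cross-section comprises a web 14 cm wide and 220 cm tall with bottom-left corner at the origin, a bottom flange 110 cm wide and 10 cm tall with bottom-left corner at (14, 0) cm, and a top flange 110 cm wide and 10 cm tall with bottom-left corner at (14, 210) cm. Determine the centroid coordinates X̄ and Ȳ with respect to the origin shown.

web: A = 14 × 220 = 3080.00, centroid at (7.00, 110.00).
bottom flange: A = 110 × 10 = 1100.00, centroid at (69.00, 5.00).
top flange: A = 110 × 10 = 1100.00, centroid at (69.00, 215.00).
ΣA = 5280.00 cm², ΣAX̄ = 173360.00 cm³, ΣAȲ = 580800.00 cm³.
X̄ = 173360.00/5280.00 = 32.83 cm; Ȳ = 580800.00/5280.00 = 110.00 cm.

X̄ = 32.83 cm, Ȳ = 110.00 cm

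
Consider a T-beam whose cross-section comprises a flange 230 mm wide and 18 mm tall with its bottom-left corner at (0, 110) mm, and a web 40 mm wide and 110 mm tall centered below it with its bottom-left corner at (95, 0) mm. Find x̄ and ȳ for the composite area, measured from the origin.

x̄ = 115.00 mm, ȳ = 86.03 mm

web: A = 40 × 110 = 4400.00, centroid at (115.00, 55.00).
flange: A = 230 × 18 = 4140.00, centroid at (115.00, 119.00).
ΣA = 8540.00 mm²
ΣAx̄ = (4400.00)(115.00) + (4140.00)(115.00) = 982100.00 mm³
ΣAȳ = (4400.00)(55.00) + (4140.00)(119.00) = 734660.00 mm³
x̄ = 982100.00 / 8540.00 = 115.00 mm
ȳ = 734660.00 / 8540.00 = 86.03 mm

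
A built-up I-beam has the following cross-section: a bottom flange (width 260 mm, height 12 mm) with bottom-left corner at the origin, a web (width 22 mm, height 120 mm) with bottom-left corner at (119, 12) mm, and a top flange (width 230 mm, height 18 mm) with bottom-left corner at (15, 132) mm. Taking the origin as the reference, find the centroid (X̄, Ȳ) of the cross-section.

X̄ = 130.00 mm, Ȳ = 80.05 mm

bottom flange: A = 260 × 12 = 3120.00, centroid at (130.00, 6.00).
web: A = 22 × 120 = 2640.00, centroid at (130.00, 72.00).
top flange: A = 230 × 18 = 4140.00, centroid at (130.00, 141.00).
ΣA = 9900.00 mm²
ΣAX̄ = (3120.00)(130.00) + (2640.00)(130.00) + (4140.00)(130.00) = 1287000.00 mm³
ΣAȲ = (3120.00)(6.00) + (2640.00)(72.00) + (4140.00)(141.00) = 792540.00 mm³
X̄ = 1287000.00 / 9900.00 = 130.00 mm
Ȳ = 792540.00 / 9900.00 = 80.05 mm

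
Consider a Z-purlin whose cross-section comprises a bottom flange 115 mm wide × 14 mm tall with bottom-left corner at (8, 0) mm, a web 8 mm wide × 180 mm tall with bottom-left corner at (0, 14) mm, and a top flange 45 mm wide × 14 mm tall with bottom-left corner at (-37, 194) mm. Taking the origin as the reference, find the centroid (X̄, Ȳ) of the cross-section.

Part | A | x̄ᵢ | ȳᵢ | A·x̄ᵢ | A·ȳᵢ
bottom flange | 1610.00 | 65.50 | 7.00 | 105455.00 | 11270.00
web | 1440.00 | 4.00 | 104.00 | 5760.00 | 149760.00
top flange | 630.00 | -14.50 | 201.00 | -9135.00 | 126630.00
Σ | 3680.00 |  |  | 102080.00 | 287660.00
X̄ = 102080.00 / 3680.00 = 27.74 mm
Ȳ = 287660.00 / 3680.00 = 78.17 mm

X̄ = 27.74 mm, Ȳ = 78.17 mm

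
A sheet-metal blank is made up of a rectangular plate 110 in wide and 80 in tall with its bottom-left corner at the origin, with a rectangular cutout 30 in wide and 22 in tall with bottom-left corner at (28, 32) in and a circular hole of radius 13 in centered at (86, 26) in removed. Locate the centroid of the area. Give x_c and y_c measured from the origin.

x_c = 53.88 in, y_c = 40.72 in

plate: A = 110 × 80 = 8800.00, centroid at (55.00, 40.00).
hole 1: A = −(30 × 22) = -660.00, centroid at (43.00, 43.00).
hole 2: A = −π·13² = -530.93, centroid at (86.00, 26.00).
ΣA = 7609.07 in², ΣAx_c = 409960.09 in³, ΣAy_c = 309815.84 in³.
x_c = 409960.09/7609.07 = 53.88 in; y_c = 309815.84/7609.07 = 40.72 in.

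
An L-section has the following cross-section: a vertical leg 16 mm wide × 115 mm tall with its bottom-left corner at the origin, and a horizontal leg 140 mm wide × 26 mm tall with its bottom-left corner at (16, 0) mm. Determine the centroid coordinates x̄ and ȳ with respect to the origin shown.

Part | A | x̄ᵢ | ȳᵢ | A·x̄ᵢ | A·ȳᵢ
vertical leg | 1840.00 | 8.00 | 57.50 | 14720.00 | 105800.00
horizontal leg | 3640.00 | 86.00 | 13.00 | 313040.00 | 47320.00
Σ | 5480.00 |  |  | 327760.00 | 153120.00
x̄ = 327760.00 / 5480.00 = 59.81 mm
ȳ = 153120.00 / 5480.00 = 27.94 mm

x̄ = 59.81 mm, ȳ = 27.94 mm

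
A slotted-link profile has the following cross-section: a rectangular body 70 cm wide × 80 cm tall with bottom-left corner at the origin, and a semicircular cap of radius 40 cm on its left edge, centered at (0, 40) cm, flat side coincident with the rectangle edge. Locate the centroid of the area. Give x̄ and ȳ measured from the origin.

Part | A | x̄ᵢ | ȳᵢ | A·x̄ᵢ | A·ȳᵢ
rectangular body | 5600.00 | 35.00 | 40.00 | 196000.00 | 224000.00
semicircular end | 2513.27 | -16.98 | 40.00 | -42666.67 | 100530.96
Σ | 8113.27 |  |  | 153333.33 | 324530.96
x̄ = 153333.33 / 8113.27 = 18.90 cm
ȳ = 324530.96 / 8113.27 = 40.00 cm

x̄ = 18.90 cm, ȳ = 40.00 cm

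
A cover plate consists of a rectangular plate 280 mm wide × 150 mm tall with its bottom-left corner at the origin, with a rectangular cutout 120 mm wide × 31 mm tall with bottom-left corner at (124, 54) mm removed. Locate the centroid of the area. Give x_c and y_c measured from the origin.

Part | A | x̄ᵢ | ȳᵢ | A·x̄ᵢ | A·ȳᵢ
plate | 42000.00 | 140.00 | 75.00 | 5880000.00 | 3150000.00
hole | -3720.00 | 184.00 | 69.50 | -684480.00 | -258540.00
Σ | 38280.00 |  |  | 5195520.00 | 2891460.00
x_c = 5195520.00 / 38280.00 = 135.72 mm
y_c = 2891460.00 / 38280.00 = 75.53 mm

x_c = 135.72 mm, y_c = 75.53 mm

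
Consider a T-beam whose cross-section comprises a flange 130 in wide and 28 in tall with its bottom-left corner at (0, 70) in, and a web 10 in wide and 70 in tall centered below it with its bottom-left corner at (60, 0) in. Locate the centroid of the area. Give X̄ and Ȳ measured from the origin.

X̄ = 65.00 in, Ȳ = 76.10 in

web: A = 10 × 70 = 700.00, centroid at (65.00, 35.00).
flange: A = 130 × 28 = 3640.00, centroid at (65.00, 84.00).
ΣA = 4340.00 in², ΣAX̄ = 282100.00 in³, ΣAȲ = 330260.00 in³.
X̄ = 282100.00/4340.00 = 65.00 in; Ȳ = 330260.00/4340.00 = 76.10 in.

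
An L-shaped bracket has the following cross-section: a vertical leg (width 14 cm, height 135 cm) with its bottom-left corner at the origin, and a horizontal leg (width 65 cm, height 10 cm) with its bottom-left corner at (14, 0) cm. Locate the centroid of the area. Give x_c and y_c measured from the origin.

x_c = 17.11 cm, y_c = 51.51 cm

vertical leg: A = 14 × 135 = 1890.00, centroid at (7.00, 67.50).
horizontal leg: A = 65 × 10 = 650.00, centroid at (46.50, 5.00).
ΣA = 2540.00 cm²
ΣAx_c = (1890.00)(7.00) + (650.00)(46.50) = 43455.00 cm³
ΣAy_c = (1890.00)(67.50) + (650.00)(5.00) = 130825.00 cm³
x_c = 43455.00 / 2540.00 = 17.11 cm
y_c = 130825.00 / 2540.00 = 51.51 cm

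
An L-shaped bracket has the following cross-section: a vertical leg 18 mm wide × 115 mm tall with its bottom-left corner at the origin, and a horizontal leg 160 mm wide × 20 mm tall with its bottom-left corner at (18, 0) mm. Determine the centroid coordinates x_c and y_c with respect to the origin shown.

x_c = 63.04 mm, y_c = 28.66 mm

vertical leg: A = 18 × 115 = 2070.00, centroid at (9.00, 57.50).
horizontal leg: A = 160 × 20 = 3200.00, centroid at (98.00, 10.00).
ΣA = 5270.00 mm²
ΣAx_c = (2070.00)(9.00) + (3200.00)(98.00) = 332230.00 mm³
ΣAy_c = (2070.00)(57.50) + (3200.00)(10.00) = 151025.00 mm³
x_c = 332230.00 / 5270.00 = 63.04 mm
y_c = 151025.00 / 5270.00 = 28.66 mm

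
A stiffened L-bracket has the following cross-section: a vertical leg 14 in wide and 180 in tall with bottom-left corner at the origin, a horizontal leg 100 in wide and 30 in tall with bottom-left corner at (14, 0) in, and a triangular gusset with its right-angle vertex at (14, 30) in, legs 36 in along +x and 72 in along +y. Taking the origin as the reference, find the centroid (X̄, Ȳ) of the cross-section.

X̄ = 35.70 in, Ȳ = 50.14 in

Part | A | x̄ᵢ | ȳᵢ | A·x̄ᵢ | A·ȳᵢ
vertical leg | 2520.00 | 7.00 | 90.00 | 17640.00 | 226800.00
horizontal leg | 3000.00 | 64.00 | 15.00 | 192000.00 | 45000.00
gusset | 1296.00 | 26.00 | 54.00 | 33696.00 | 69984.00
Σ | 6816.00 |  |  | 243336.00 | 341784.00
X̄ = 243336.00 / 6816.00 = 35.70 in
Ȳ = 341784.00 / 6816.00 = 50.14 in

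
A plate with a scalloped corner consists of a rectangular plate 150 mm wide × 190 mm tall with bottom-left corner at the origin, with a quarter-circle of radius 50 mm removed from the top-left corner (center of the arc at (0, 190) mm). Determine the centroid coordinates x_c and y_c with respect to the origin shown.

x_c = 78.98 mm, y_c = 89.54 mm

plate: A = 150 × 190 = 28500.00, centroid at (75.00, 95.00).
removed quarter-circle: A = −¼π·50² = -1963.50, centroid at (21.22, 168.78).
ΣA = 26536.50 mm²
ΣAx_c = (28500.00)(75.00) + (-1963.50)(21.22) = 2095833.33 mm³
ΣAy_c = (28500.00)(95.00) + (-1963.50)(168.78) = 2376102.54 mm³
x_c = 2095833.33 / 26536.50 = 78.98 mm
y_c = 2376102.54 / 26536.50 = 89.54 mm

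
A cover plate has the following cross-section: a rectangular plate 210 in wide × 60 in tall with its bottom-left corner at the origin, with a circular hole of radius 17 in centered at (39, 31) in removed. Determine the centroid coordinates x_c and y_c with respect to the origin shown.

x_c = 110.13 in, y_c = 29.92 in

Part | A | x̄ᵢ | ȳᵢ | A·x̄ᵢ | A·ȳᵢ
plate | 12600.00 | 105.00 | 30.00 | 1323000.00 | 378000.00
hole | -907.92 | 39.00 | 31.00 | -35408.89 | -28145.53
Σ | 11692.08 |  |  | 1287591.11 | 349854.47
x_c = 1287591.11 / 11692.08 = 110.13 in
y_c = 349854.47 / 11692.08 = 29.92 in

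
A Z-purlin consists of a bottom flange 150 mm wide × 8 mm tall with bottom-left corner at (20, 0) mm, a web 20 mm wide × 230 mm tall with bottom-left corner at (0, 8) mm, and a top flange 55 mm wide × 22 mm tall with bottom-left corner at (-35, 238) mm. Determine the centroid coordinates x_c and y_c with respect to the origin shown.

x_c = 21.53 mm, y_c = 124.38 mm

bottom flange: A = 150 × 8 = 1200.00, centroid at (95.00, 4.00).
web: A = 20 × 230 = 4600.00, centroid at (10.00, 123.00).
top flange: A = 55 × 22 = 1210.00, centroid at (-7.50, 249.00).
ΣA = 7010.00 mm², ΣAx_c = 150925.00 mm³, ΣAy_c = 871890.00 mm³.
x_c = 150925.00/7010.00 = 21.53 mm; y_c = 871890.00/7010.00 = 124.38 mm.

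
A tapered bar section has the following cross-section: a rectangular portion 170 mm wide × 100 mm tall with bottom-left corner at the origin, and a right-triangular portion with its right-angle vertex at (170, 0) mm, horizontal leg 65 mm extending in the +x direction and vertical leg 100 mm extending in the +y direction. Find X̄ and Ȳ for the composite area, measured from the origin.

rectangular portion: A = 170 × 100 = 17000.00, centroid at (85.00, 50.00).
triangular portion: A = ½·65·100 = 3250.00, centroid at (191.67, 33.33).
ΣA = 20250.00 mm²
ΣAX̄ = (17000.00)(85.00) + (3250.00)(191.67) = 2067916.67 mm³
ΣAȲ = (17000.00)(50.00) + (3250.00)(33.33) = 958333.33 mm³
X̄ = 2067916.67 / 20250.00 = 102.12 mm
Ȳ = 958333.33 / 20250.00 = 47.33 mm

X̄ = 102.12 mm, Ȳ = 47.33 mm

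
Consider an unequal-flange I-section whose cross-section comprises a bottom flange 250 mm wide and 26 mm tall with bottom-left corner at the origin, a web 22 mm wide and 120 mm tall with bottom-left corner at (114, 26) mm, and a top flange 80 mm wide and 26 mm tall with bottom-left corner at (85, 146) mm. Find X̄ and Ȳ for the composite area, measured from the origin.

X̄ = 125.00 mm, Ȳ = 57.24 mm

bottom flange: A = 250 × 26 = 6500.00, centroid at (125.00, 13.00).
web: A = 22 × 120 = 2640.00, centroid at (125.00, 86.00).
top flange: A = 80 × 26 = 2080.00, centroid at (125.00, 159.00).
ΣA = 11220.00 mm²
ΣAX̄ = (6500.00)(125.00) + (2640.00)(125.00) + (2080.00)(125.00) = 1402500.00 mm³
ΣAȲ = (6500.00)(13.00) + (2640.00)(86.00) + (2080.00)(159.00) = 642260.00 mm³
X̄ = 1402500.00 / 11220.00 = 125.00 mm
Ȳ = 642260.00 / 11220.00 = 57.24 mm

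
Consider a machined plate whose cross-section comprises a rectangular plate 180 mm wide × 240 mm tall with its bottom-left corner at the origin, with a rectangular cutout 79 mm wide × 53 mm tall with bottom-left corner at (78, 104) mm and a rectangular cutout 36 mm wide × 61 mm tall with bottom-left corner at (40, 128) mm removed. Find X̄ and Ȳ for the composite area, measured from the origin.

plate: A = 180 × 240 = 43200.00, centroid at (90.00, 120.00).
hole 1: A = −(79 × 53) = -4187.00, centroid at (117.50, 130.50).
hole 2: A = −(36 × 61) = -2196.00, centroid at (58.00, 158.50).
ΣA = 36817.00 mm², ΣAX̄ = 3268659.50 mm³, ΣAȲ = 4289530.50 mm³.
X̄ = 3268659.50/36817.00 = 88.78 mm; Ȳ = 4289530.50/36817.00 = 116.51 mm.

X̄ = 88.78 mm, Ȳ = 116.51 mm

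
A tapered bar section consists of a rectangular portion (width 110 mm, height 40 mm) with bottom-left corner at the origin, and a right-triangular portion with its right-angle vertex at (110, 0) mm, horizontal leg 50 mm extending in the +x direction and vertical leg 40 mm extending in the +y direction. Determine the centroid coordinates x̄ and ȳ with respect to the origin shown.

x̄ = 68.27 mm, ȳ = 18.77 mm

Part | A | x̄ᵢ | ȳᵢ | A·x̄ᵢ | A·ȳᵢ
rectangular portion | 4400.00 | 55.00 | 20.00 | 242000.00 | 88000.00
triangular portion | 1000.00 | 126.67 | 13.33 | 126666.67 | 13333.33
Σ | 5400.00 |  |  | 368666.67 | 101333.33
x̄ = 368666.67 / 5400.00 = 68.27 mm
ȳ = 101333.33 / 5400.00 = 18.77 mm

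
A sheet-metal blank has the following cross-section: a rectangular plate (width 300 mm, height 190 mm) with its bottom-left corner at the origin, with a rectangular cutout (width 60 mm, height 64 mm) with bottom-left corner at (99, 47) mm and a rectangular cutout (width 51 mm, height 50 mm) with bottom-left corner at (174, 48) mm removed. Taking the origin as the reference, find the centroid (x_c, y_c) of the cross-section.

x_c = 149.10 mm, y_c = 97.32 mm

plate: A = 300 × 190 = 57000.00, centroid at (150.00, 95.00).
hole 1: A = −(60 × 64) = -3840.00, centroid at (129.00, 79.00).
hole 2: A = −(51 × 50) = -2550.00, centroid at (199.50, 73.00).
ΣA = 50610.00 mm²
ΣAx_c = (57000.00)(150.00) + (-3840.00)(129.00) + (-2550.00)(199.50) = 7545915.00 mm³
ΣAy_c = (57000.00)(95.00) + (-3840.00)(79.00) + (-2550.00)(73.00) = 4925490.00 mm³
x_c = 7545915.00 / 50610.00 = 149.10 mm
y_c = 4925490.00 / 50610.00 = 97.32 mm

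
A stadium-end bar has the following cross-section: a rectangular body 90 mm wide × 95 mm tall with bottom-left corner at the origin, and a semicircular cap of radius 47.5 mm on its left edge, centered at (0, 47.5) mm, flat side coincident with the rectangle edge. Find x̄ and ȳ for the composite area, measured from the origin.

rectangular body: A = 90 × 95 = 8550.00, centroid at (45.00, 47.50).
semicircular end: A = ½π·47.5² = 3544.11, centroid at (-20.16, 47.50).
ΣA = 12094.11 mm²
ΣAx̄ = (8550.00)(45.00) + (3544.11)(-20.16) = 313302.08 mm³
ΣAȳ = (8550.00)(47.50) + (3544.11)(47.50) = 574470.19 mm³
x̄ = 313302.08 / 12094.11 = 25.91 mm
ȳ = 574470.19 / 12094.11 = 47.50 mm

x̄ = 25.91 mm, ȳ = 47.50 mm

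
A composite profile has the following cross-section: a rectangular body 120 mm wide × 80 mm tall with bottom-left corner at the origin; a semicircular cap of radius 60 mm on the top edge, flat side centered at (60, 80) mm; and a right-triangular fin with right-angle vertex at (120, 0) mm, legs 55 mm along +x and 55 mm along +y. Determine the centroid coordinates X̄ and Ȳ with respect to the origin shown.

rectangular body: A = 120 × 80 = 9600.00, centroid at (60.00, 40.00).
semicircular top: A = ½π·60² = 5654.87, centroid at (60.00, 105.46).
triangular fin: A = ½·55·55 = 1512.50, centroid at (138.33, 18.33).
ΣA = 16767.37 mm², ΣAX̄ = 1124521.17 mm³, ΣAȲ = 1008118.51 mm³.
X̄ = 1124521.17/16767.37 = 67.07 mm; Ȳ = 1008118.51/16767.37 = 60.12 mm.

X̄ = 67.07 mm, Ȳ = 60.12 mm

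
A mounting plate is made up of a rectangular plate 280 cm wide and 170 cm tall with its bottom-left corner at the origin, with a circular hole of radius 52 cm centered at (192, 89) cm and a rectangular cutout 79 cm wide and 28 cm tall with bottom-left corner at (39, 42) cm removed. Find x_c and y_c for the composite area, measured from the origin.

plate: A = 280 × 170 = 47600.00, centroid at (140.00, 85.00).
hole 1: A = −π·52² = -8494.87, centroid at (192.00, 89.00).
hole 2: A = −(79 × 28) = -2212.00, centroid at (78.50, 56.00).
ΣA = 36893.13 cm², ΣAx_c = 4859343.63 cm³, ΣAy_c = 3166084.88 cm³.
x_c = 4859343.63/36893.13 = 131.71 cm; y_c = 3166084.88/36893.13 = 85.82 cm.

x_c = 131.71 cm, y_c = 85.82 cm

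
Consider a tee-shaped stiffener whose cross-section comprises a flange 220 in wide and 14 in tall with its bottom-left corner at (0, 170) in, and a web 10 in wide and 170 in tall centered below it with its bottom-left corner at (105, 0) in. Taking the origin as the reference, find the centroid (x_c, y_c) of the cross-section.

x_c = 110.00 in, y_c = 144.28 in

web: A = 10 × 170 = 1700.00, centroid at (110.00, 85.00).
flange: A = 220 × 14 = 3080.00, centroid at (110.00, 177.00).
ΣA = 4780.00 in²
ΣAx_c = (1700.00)(110.00) + (3080.00)(110.00) = 525800.00 in³
ΣAy_c = (1700.00)(85.00) + (3080.00)(177.00) = 689660.00 in³
x_c = 525800.00 / 4780.00 = 110.00 in
y_c = 689660.00 / 4780.00 = 144.28 in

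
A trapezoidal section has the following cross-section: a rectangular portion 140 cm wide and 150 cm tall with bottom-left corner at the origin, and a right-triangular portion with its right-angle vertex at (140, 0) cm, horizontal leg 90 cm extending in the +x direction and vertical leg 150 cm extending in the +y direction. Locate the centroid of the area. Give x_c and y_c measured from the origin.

x_c = 94.32 cm, y_c = 68.92 cm

rectangular portion: A = 140 × 150 = 21000.00, centroid at (70.00, 75.00).
triangular portion: A = ½·90·150 = 6750.00, centroid at (170.00, 50.00).
ΣA = 27750.00 cm²
ΣAx_c = (21000.00)(70.00) + (6750.00)(170.00) = 2617500.00 cm³
ΣAy_c = (21000.00)(75.00) + (6750.00)(50.00) = 1912500.00 cm³
x_c = 2617500.00 / 27750.00 = 94.32 cm
y_c = 1912500.00 / 27750.00 = 68.92 cm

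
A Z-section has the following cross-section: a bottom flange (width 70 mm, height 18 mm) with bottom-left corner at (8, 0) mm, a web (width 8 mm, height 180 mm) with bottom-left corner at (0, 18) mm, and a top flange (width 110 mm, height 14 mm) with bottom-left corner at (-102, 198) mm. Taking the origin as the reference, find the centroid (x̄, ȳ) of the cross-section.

x̄ = -2.93 mm, ȳ = 113.81 mm

bottom flange: A = 70 × 18 = 1260.00, centroid at (43.00, 9.00).
web: A = 8 × 180 = 1440.00, centroid at (4.00, 108.00).
top flange: A = 110 × 14 = 1540.00, centroid at (-47.00, 205.00).
ΣA = 4240.00 mm²
ΣAx̄ = (1260.00)(43.00) + (1440.00)(4.00) + (1540.00)(-47.00) = -12440.00 mm³
ΣAȳ = (1260.00)(9.00) + (1440.00)(108.00) + (1540.00)(205.00) = 482560.00 mm³
x̄ = -12440.00 / 4240.00 = -2.93 mm
ȳ = 482560.00 / 4240.00 = 113.81 mm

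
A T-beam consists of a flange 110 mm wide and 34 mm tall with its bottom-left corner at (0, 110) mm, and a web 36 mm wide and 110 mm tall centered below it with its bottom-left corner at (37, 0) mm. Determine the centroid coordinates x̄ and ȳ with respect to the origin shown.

x̄ = 55.00 mm, ȳ = 89.97 mm

web: A = 36 × 110 = 3960.00, centroid at (55.00, 55.00).
flange: A = 110 × 34 = 3740.00, centroid at (55.00, 127.00).
ΣA = 7700.00 mm², ΣAx̄ = 423500.00 mm³, ΣAȳ = 692780.00 mm³.
x̄ = 423500.00/7700.00 = 55.00 mm; ȳ = 692780.00/7700.00 = 89.97 mm.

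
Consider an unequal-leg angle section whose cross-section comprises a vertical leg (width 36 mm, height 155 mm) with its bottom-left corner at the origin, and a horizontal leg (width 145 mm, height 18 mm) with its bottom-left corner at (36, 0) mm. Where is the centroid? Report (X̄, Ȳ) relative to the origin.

vertical leg: A = 36 × 155 = 5580.00, centroid at (18.00, 77.50).
horizontal leg: A = 145 × 18 = 2610.00, centroid at (108.50, 9.00).
ΣA = 8190.00 mm², ΣAX̄ = 383625.00 mm³, ΣAȲ = 455940.00 mm³.
X̄ = 383625.00/8190.00 = 46.84 mm; Ȳ = 455940.00/8190.00 = 55.67 mm.

X̄ = 46.84 mm, Ȳ = 55.67 mm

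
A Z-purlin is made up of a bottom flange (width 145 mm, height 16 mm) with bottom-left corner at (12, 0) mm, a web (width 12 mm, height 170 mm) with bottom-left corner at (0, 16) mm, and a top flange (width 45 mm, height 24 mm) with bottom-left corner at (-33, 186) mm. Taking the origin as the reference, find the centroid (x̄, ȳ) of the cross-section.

bottom flange: A = 145 × 16 = 2320.00, centroid at (84.50, 8.00).
web: A = 12 × 170 = 2040.00, centroid at (6.00, 101.00).
top flange: A = 45 × 24 = 1080.00, centroid at (-10.50, 198.00).
ΣA = 5440.00 mm², ΣAx̄ = 196940.00 mm³, ΣAȳ = 438440.00 mm³.
x̄ = 196940.00/5440.00 = 36.20 mm; ȳ = 438440.00/5440.00 = 80.60 mm.

x̄ = 36.20 mm, ȳ = 80.60 mm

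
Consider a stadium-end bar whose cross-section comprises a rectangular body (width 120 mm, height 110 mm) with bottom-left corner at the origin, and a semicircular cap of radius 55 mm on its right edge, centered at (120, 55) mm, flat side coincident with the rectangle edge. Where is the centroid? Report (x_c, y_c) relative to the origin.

x_c = 82.06 mm, y_c = 55.00 mm

rectangular body: A = 120 × 110 = 13200.00, centroid at (60.00, 55.00).
semicircular end: A = ½π·55² = 4751.66, centroid at (143.34, 55.00).
ΣA = 17951.66 mm²
ΣAx_c = (13200.00)(60.00) + (4751.66)(143.34) = 1473115.73 mm³
ΣAy_c = (13200.00)(55.00) + (4751.66)(55.00) = 987341.24 mm³
x_c = 1473115.73 / 17951.66 = 82.06 mm
y_c = 987341.24 / 17951.66 = 55.00 mm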